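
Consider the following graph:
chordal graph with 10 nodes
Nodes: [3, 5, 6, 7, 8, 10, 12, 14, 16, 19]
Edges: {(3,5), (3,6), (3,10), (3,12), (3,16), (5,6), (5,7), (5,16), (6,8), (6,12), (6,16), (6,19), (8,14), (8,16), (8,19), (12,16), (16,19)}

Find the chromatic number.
χ(G) = 4

Clique number ω(G) = 4 (lower bound: χ ≥ ω).
The clique on [6, 8, 16, 19] has size 4, forcing χ ≥ 4, and the coloring below uses 4 colors, so χ(G) = 4.
A valid 4-coloring: color 1: [7, 10, 14, 16]; color 2: [6]; color 3: [3, 8]; color 4: [5, 12, 19].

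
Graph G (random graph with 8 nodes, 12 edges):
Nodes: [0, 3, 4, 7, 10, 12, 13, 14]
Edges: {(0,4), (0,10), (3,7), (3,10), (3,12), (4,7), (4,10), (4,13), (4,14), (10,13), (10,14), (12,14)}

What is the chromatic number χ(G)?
Clique number ω(G) = 3 (lower bound: χ ≥ ω).
The clique on [0, 4, 10] has size 3, forcing χ ≥ 3, and the coloring below uses 3 colors, so χ(G) = 3.
A valid 3-coloring: color 1: [3, 4]; color 2: [7, 10, 12]; color 3: [0, 13, 14].

χ(G) = 3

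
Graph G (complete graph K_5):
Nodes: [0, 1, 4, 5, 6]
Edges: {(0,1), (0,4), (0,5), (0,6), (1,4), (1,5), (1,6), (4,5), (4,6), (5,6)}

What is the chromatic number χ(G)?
χ(G) = 5

Clique number ω(G) = 5 (lower bound: χ ≥ ω).
The clique on [0, 1, 4, 5, 6] has size 5, forcing χ ≥ 5, and the coloring below uses 5 colors, so χ(G) = 5.
A valid 5-coloring: color 1: [1]; color 2: [6]; color 3: [5]; color 4: [0]; color 5: [4].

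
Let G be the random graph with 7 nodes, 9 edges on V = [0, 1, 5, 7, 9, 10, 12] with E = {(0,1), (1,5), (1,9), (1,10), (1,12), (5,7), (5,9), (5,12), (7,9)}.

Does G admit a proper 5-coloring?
A valid 5-coloring: color 1: [1, 7]; color 2: [0, 5, 10]; color 3: [9, 12].
(χ(G) = 3 ≤ 5.)

Yes, G is 5-colorable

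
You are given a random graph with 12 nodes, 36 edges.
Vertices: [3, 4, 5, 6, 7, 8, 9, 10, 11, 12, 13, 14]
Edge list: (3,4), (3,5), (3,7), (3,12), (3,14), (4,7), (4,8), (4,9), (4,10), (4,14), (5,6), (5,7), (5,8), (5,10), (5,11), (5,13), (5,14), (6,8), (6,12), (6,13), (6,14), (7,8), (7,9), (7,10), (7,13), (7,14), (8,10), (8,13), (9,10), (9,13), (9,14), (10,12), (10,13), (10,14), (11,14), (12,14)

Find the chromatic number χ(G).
Clique number ω(G) = 5 (lower bound: χ ≥ ω).
The clique on [5, 7, 8, 10, 13] has size 5, forcing χ ≥ 5, and the coloring below uses 5 colors, so χ(G) = 5.
A valid 5-coloring: color 1: [13, 14]; color 2: [6, 7, 11]; color 3: [3, 10]; color 4: [4, 5, 12]; color 5: [8, 9].

χ(G) = 5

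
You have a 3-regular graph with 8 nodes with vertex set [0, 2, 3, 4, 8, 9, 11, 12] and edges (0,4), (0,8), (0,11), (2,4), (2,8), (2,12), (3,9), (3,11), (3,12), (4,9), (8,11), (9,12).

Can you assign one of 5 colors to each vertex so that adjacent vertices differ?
A valid 5-coloring: color 1: [4, 8, 12]; color 2: [2, 9, 11]; color 3: [0, 3].
(χ(G) = 3 ≤ 5.)

Yes, G is 5-colorable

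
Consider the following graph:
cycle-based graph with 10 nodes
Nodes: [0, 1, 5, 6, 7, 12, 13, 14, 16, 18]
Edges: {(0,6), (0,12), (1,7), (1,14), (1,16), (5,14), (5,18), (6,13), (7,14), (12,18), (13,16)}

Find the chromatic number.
χ(G) = 3

Clique number ω(G) = 3 (lower bound: χ ≥ ω).
The clique on [1, 7, 14] has size 3, forcing χ ≥ 3, and the coloring below uses 3 colors, so χ(G) = 3.
A valid 3-coloring: color 1: [1, 5, 12, 13]; color 2: [6, 14, 16, 18]; color 3: [0, 7].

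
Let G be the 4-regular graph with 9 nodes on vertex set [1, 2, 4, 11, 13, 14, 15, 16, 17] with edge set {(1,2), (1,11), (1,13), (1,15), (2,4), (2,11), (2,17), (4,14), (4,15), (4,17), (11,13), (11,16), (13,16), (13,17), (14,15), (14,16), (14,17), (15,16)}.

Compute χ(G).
Clique number ω(G) = 3 (lower bound: χ ≥ ω).
The clique on [1, 2, 11] has size 3, forcing χ ≥ 3, and the coloring below uses 3 colors, so χ(G) = 3.
A valid 3-coloring: color 1: [1, 4, 16]; color 2: [2, 13, 14]; color 3: [11, 15, 17].

χ(G) = 3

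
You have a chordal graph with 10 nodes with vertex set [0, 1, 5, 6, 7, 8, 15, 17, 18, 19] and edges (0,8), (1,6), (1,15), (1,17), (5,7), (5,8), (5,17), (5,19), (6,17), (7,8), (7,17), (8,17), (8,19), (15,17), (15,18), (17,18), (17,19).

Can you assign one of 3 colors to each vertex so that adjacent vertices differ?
The clique on vertices [5, 8, 17, 19] has size 4 > 3, so it alone needs 4 colors.

No, G is not 3-colorable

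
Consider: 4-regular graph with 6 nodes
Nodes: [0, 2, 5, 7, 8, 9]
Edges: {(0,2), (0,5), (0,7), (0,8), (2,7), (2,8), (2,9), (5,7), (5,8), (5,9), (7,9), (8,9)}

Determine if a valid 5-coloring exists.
Yes, G is 5-colorable

A valid 5-coloring: color 1: [7, 8]; color 2: [0, 9]; color 3: [2, 5].
(χ(G) = 3 ≤ 5.)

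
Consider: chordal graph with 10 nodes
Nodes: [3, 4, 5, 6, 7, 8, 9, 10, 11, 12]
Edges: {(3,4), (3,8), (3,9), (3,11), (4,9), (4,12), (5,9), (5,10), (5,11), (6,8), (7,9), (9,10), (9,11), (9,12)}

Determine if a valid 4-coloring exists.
Yes, G is 4-colorable

A valid 4-coloring: color 1: [8, 9]; color 2: [3, 5, 6, 7, 12]; color 3: [4, 10, 11].
(χ(G) = 3 ≤ 4.)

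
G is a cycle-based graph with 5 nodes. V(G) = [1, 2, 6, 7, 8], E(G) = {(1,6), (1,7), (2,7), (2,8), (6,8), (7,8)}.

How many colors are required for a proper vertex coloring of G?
χ(G) = 3

Clique number ω(G) = 3 (lower bound: χ ≥ ω).
The clique on [2, 7, 8] has size 3, forcing χ ≥ 3, and the coloring below uses 3 colors, so χ(G) = 3.
A valid 3-coloring: color 1: [1, 8]; color 2: [6, 7]; color 3: [2].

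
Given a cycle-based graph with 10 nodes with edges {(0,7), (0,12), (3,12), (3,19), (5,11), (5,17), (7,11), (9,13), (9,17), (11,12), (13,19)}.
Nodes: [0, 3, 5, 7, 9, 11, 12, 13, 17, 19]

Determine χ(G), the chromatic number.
χ(G) = 2

Clique number ω(G) = 2 (lower bound: χ ≥ ω).
The graph is bipartite (no odd cycle), so 2 colors suffice: χ(G) = 2.
A valid 2-coloring: color 1: [5, 7, 9, 12, 19]; color 2: [0, 3, 11, 13, 17].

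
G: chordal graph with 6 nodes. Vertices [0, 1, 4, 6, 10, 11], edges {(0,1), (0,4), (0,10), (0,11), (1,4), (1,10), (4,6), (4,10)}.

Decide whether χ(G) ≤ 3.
The clique on vertices [0, 1, 4, 10] has size 4 > 3, so it alone needs 4 colors.

No, G is not 3-colorable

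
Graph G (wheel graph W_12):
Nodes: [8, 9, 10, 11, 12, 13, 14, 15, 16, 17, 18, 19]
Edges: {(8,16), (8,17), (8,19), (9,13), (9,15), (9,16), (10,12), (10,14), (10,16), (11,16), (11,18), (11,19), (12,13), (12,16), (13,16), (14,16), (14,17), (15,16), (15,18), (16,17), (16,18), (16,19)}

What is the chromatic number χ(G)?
Clique number ω(G) = 3 (lower bound: χ ≥ ω).
Odd cycle [11, 18, 15, 9, 13, 12, 10, 14, 17, 8, 19] needs 3 colors (χ ≥ 3).
Vertex 16 is adjacent to every vertex of [8, 9, 10, 11, 12, 13, 14, 15, 17, 18, 19], which already need 3 colors among themselves, so 16 needs a new color (χ ≥ 4).
The coloring below uses 4 colors, so χ(G) = 4.
A valid 4-coloring: color 1: [16]; color 2: [8, 10, 11, 13, 15]; color 3: [9, 12, 14, 18, 19]; color 4: [17].

χ(G) = 4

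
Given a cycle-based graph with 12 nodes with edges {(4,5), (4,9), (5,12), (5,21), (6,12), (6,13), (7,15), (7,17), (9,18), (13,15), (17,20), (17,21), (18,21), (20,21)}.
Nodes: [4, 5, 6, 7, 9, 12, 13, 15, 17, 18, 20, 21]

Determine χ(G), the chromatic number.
Clique number ω(G) = 3 (lower bound: χ ≥ ω).
The clique on [17, 20, 21] has size 3, forcing χ ≥ 3, and the coloring below uses 3 colors, so χ(G) = 3.
A valid 3-coloring: color 1: [4, 7, 12, 13, 21]; color 2: [5, 6, 9, 15, 17]; color 3: [18, 20].

χ(G) = 3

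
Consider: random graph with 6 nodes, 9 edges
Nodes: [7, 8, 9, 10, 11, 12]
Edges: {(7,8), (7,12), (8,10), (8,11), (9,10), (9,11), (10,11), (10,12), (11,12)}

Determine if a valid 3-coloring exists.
Yes, G is 3-colorable

A valid 3-coloring: color 1: [7, 11]; color 2: [10]; color 3: [8, 9, 12].
(χ(G) = 3 ≤ 3.)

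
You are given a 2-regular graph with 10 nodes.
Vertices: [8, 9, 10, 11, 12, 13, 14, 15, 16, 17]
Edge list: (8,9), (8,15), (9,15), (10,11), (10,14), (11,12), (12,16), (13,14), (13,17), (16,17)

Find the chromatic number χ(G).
Clique number ω(G) = 3 (lower bound: χ ≥ ω).
The clique on [8, 9, 15] has size 3, forcing χ ≥ 3, and the coloring below uses 3 colors, so χ(G) = 3.
A valid 3-coloring: color 1: [8, 12, 14, 17]; color 2: [9, 10, 13, 16]; color 3: [11, 15].

χ(G) = 3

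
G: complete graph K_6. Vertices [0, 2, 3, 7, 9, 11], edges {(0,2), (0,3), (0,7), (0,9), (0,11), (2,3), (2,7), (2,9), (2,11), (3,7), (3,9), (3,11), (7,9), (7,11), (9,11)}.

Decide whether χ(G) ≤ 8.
Yes, G is 8-colorable

A valid 8-coloring: color 1: [3]; color 2: [9]; color 3: [2]; color 4: [11]; color 5: [0]; color 6: [7].
(χ(G) = 6 ≤ 8.)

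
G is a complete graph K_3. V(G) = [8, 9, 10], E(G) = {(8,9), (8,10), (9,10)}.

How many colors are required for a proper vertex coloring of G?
χ(G) = 3

Clique number ω(G) = 3 (lower bound: χ ≥ ω).
The clique on [8, 9, 10] has size 3, forcing χ ≥ 3, and the coloring below uses 3 colors, so χ(G) = 3.
A valid 3-coloring: color 1: [10]; color 2: [9]; color 3: [8].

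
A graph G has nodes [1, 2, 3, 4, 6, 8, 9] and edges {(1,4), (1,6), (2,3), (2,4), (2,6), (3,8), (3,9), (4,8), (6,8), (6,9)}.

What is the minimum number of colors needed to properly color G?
χ(G) = 2

Clique number ω(G) = 2 (lower bound: χ ≥ ω).
The graph is bipartite (no odd cycle), so 2 colors suffice: χ(G) = 2.
A valid 2-coloring: color 1: [3, 4, 6]; color 2: [1, 2, 8, 9].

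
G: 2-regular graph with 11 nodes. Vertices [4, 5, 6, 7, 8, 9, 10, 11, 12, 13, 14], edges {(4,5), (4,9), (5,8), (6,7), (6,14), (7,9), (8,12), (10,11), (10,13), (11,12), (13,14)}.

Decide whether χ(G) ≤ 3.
Yes, G is 3-colorable

A valid 3-coloring: color 1: [6, 8, 9, 11, 13]; color 2: [4, 7, 10, 12, 14]; color 3: [5].
(χ(G) = 3 ≤ 3.)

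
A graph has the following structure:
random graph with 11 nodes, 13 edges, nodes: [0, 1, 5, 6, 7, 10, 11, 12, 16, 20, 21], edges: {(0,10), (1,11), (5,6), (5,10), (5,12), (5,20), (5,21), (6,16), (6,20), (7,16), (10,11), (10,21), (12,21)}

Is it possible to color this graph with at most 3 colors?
A valid 3-coloring: color 1: [0, 5, 11, 16]; color 2: [1, 6, 7, 10, 12]; color 3: [20, 21].
(χ(G) = 3 ≤ 3.)

Yes, G is 3-colorable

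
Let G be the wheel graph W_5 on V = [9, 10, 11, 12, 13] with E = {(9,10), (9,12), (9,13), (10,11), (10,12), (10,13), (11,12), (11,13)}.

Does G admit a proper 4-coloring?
A valid 4-coloring: color 1: [10]; color 2: [9, 11]; color 3: [12, 13].
(χ(G) = 3 ≤ 4.)

Yes, G is 4-colorable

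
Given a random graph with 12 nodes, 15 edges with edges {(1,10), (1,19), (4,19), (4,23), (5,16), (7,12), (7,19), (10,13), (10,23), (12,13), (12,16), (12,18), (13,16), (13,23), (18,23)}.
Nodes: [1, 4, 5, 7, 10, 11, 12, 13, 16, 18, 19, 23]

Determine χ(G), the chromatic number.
Clique number ω(G) = 3 (lower bound: χ ≥ ω).
The clique on [10, 13, 23] has size 3, forcing χ ≥ 3, and the coloring below uses 3 colors, so χ(G) = 3.
A valid 3-coloring: color 1: [5, 11, 12, 19, 23]; color 2: [1, 4, 7, 13, 18]; color 3: [10, 16].

χ(G) = 3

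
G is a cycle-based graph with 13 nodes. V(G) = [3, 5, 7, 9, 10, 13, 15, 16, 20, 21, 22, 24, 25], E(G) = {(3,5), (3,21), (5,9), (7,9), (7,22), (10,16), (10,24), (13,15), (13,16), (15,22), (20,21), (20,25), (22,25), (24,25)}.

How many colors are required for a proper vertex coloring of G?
Clique number ω(G) = 2 (lower bound: χ ≥ ω).
Odd cycle [13, 15, 22, 25, 24, 10, 16] needs 3 colors (χ ≥ 3).
The coloring below uses 3 colors, so χ(G) = 3.
A valid 3-coloring: color 1: [3, 9, 10, 13, 20, 22]; color 2: [5, 7, 15, 16, 21, 25]; color 3: [24].

χ(G) = 3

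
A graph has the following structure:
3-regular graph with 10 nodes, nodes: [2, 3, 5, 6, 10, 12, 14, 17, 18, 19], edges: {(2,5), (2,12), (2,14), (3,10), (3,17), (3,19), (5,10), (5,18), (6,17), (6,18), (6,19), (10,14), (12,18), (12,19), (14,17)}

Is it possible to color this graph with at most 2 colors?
Yes, G is 2-colorable

A valid 2-coloring: color 1: [2, 10, 17, 18, 19]; color 2: [3, 5, 6, 12, 14].
(χ(G) = 2 ≤ 2.)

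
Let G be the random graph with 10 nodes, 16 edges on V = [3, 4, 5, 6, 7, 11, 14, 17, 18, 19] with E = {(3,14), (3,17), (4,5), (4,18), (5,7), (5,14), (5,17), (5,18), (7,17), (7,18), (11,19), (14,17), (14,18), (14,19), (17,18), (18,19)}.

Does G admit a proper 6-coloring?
Yes, G is 6-colorable

A valid 6-coloring: color 1: [3, 6, 11, 18]; color 2: [4, 17, 19]; color 3: [5]; color 4: [7, 14].
(χ(G) = 4 ≤ 6.)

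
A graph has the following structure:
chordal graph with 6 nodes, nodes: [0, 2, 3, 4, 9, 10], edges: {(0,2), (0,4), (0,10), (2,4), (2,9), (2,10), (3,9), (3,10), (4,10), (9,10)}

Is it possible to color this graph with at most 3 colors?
The clique on vertices [0, 2, 4, 10] has size 4 > 3, so it alone needs 4 colors.

No, G is not 3-colorable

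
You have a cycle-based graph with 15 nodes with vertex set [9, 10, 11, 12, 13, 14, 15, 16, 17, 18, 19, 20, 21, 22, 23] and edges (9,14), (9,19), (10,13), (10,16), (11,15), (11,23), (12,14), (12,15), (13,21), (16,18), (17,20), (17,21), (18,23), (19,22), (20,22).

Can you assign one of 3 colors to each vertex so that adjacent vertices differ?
Yes, G is 3-colorable

A valid 3-coloring: color 1: [10, 14, 15, 19, 20, 21, 23]; color 2: [9, 11, 12, 13, 17, 18, 22]; color 3: [16].
(χ(G) = 3 ≤ 3.)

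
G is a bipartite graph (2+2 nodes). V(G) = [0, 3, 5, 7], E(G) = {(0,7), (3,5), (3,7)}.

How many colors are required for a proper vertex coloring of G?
Clique number ω(G) = 2 (lower bound: χ ≥ ω).
The graph is bipartite (no odd cycle), so 2 colors suffice: χ(G) = 2.
A valid 2-coloring: color 1: [0, 3]; color 2: [5, 7].

χ(G) = 2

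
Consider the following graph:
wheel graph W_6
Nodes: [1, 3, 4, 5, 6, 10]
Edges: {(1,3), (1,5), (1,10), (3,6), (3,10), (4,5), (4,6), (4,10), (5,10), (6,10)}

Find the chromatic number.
χ(G) = 4

Clique number ω(G) = 3 (lower bound: χ ≥ ω).
Odd cycle [1, 5, 4, 6, 3] needs 3 colors (χ ≥ 3).
Vertex 10 is adjacent to every vertex of [1, 3, 4, 5, 6], which already need 3 colors among themselves, so 10 needs a new color (χ ≥ 4).
The coloring below uses 4 colors, so χ(G) = 4.
A valid 4-coloring: color 1: [10]; color 2: [1, 6]; color 3: [3, 5]; color 4: [4].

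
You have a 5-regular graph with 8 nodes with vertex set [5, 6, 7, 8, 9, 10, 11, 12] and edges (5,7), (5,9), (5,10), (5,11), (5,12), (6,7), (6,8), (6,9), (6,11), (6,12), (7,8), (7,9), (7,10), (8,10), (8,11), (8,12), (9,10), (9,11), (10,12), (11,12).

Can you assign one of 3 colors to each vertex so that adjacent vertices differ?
No, G is not 3-colorable

The clique on vertices [6, 8, 11, 12] has size 4 > 3, so it alone needs 4 colors.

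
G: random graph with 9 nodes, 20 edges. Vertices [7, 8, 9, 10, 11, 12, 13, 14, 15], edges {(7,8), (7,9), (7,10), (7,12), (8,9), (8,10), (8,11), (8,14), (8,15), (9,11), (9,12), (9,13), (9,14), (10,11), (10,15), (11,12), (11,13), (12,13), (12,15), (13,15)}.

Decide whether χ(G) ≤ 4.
A valid 4-coloring: color 1: [9, 10]; color 2: [8, 12]; color 3: [7, 11, 14, 15]; color 4: [13].
(χ(G) = 4 ≤ 4.)

Yes, G is 4-colorable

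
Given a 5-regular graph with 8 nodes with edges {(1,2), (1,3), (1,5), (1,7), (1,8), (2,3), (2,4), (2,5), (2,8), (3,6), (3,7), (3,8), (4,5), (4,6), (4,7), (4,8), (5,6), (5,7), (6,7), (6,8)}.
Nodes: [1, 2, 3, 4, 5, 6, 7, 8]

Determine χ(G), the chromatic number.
χ(G) = 4

Clique number ω(G) = 4 (lower bound: χ ≥ ω).
The clique on [1, 2, 3, 8] has size 4, forcing χ ≥ 4, and the coloring below uses 4 colors, so χ(G) = 4.
A valid 4-coloring: color 1: [3, 5]; color 2: [7, 8]; color 3: [1, 4]; color 4: [2, 6].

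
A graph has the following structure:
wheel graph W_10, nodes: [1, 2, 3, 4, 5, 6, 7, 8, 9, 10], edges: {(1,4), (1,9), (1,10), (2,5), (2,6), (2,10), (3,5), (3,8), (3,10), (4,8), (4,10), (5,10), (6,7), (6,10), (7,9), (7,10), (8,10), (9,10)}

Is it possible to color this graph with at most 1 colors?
The clique on vertices [1, 9, 10] has size 3 > 1, so it alone needs 3 colors.

No, G is not 1-colorable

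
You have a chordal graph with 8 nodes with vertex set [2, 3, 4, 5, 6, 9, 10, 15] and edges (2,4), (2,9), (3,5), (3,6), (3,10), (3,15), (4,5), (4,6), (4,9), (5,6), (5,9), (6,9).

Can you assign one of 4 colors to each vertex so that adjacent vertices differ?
Yes, G is 4-colorable

A valid 4-coloring: color 1: [2, 5, 10, 15]; color 2: [6]; color 3: [3, 9]; color 4: [4].
(χ(G) = 4 ≤ 4.)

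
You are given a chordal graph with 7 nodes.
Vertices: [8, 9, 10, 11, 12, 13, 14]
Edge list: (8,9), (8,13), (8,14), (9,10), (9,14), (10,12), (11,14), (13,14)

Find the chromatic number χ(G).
χ(G) = 3

Clique number ω(G) = 3 (lower bound: χ ≥ ω).
The clique on [8, 9, 14] has size 3, forcing χ ≥ 3, and the coloring below uses 3 colors, so χ(G) = 3.
A valid 3-coloring: color 1: [10, 14]; color 2: [9, 11, 12, 13]; color 3: [8].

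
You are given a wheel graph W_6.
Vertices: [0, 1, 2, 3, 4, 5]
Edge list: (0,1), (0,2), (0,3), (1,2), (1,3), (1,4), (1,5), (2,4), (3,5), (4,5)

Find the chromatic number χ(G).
Clique number ω(G) = 3 (lower bound: χ ≥ ω).
Odd cycle [4, 2, 0, 3, 5] needs 3 colors (χ ≥ 3).
Vertex 1 is adjacent to every vertex of [0, 2, 3, 4, 5], which already need 3 colors among themselves, so 1 needs a new color (χ ≥ 4).
The coloring below uses 4 colors, so χ(G) = 4.
A valid 4-coloring: color 1: [1]; color 2: [3, 4]; color 3: [2, 5]; color 4: [0].

χ(G) = 4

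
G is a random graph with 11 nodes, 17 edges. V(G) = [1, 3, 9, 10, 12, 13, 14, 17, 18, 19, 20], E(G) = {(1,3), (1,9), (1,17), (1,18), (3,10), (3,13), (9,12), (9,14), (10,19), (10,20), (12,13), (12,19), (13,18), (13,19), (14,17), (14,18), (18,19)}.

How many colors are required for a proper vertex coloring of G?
χ(G) = 3

Clique number ω(G) = 3 (lower bound: χ ≥ ω).
The clique on [12, 13, 19] has size 3, forcing χ ≥ 3, and the coloring below uses 3 colors, so χ(G) = 3.
A valid 3-coloring: color 1: [1, 10, 13, 14]; color 2: [3, 12, 17, 18, 20]; color 3: [9, 19].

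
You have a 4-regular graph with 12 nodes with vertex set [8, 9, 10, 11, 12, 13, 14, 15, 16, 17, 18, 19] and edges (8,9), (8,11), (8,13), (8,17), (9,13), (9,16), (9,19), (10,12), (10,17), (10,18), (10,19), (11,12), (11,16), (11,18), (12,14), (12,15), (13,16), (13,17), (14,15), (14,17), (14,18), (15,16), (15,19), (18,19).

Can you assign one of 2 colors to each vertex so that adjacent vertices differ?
No, G is not 2-colorable

The clique on vertices [8, 9, 13] has size 3 > 2, so it alone needs 3 colors.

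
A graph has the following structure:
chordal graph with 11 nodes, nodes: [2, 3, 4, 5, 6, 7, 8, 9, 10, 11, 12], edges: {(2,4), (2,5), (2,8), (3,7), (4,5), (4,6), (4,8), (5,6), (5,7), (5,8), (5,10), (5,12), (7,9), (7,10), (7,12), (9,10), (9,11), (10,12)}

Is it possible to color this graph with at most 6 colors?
Yes, G is 6-colorable

A valid 6-coloring: color 1: [3, 5, 9]; color 2: [4, 7, 11]; color 3: [2, 6, 10]; color 4: [8, 12].
(χ(G) = 4 ≤ 6.)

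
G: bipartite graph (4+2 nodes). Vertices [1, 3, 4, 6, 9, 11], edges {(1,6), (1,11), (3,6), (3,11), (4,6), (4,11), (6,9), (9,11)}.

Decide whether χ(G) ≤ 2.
Yes, G is 2-colorable

A valid 2-coloring: color 1: [6, 11]; color 2: [1, 3, 4, 9].
(χ(G) = 2 ≤ 2.)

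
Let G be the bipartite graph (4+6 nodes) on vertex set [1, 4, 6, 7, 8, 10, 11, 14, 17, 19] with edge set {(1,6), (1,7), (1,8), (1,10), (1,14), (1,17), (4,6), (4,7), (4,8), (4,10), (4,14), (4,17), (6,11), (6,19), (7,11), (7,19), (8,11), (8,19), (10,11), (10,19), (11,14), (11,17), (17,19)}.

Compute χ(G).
χ(G) = 2

Clique number ω(G) = 2 (lower bound: χ ≥ ω).
The graph is bipartite (no odd cycle), so 2 colors suffice: χ(G) = 2.
A valid 2-coloring: color 1: [1, 4, 11, 19]; color 2: [6, 7, 8, 10, 14, 17].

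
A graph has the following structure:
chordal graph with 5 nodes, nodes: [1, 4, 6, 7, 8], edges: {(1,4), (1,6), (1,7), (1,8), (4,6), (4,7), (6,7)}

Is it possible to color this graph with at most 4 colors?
A valid 4-coloring: color 1: [1]; color 2: [6, 8]; color 3: [4]; color 4: [7].
(χ(G) = 4 ≤ 4.)

Yes, G is 4-colorable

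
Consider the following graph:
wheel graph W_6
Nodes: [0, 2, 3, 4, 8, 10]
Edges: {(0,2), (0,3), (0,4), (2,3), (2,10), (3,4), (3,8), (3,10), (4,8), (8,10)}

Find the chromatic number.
Clique number ω(G) = 3 (lower bound: χ ≥ ω).
Odd cycle [4, 0, 2, 10, 8] needs 3 colors (χ ≥ 3).
Vertex 3 is adjacent to every vertex of [0, 2, 4, 8, 10], which already need 3 colors among themselves, so 3 needs a new color (χ ≥ 4).
The coloring below uses 4 colors, so χ(G) = 4.
A valid 4-coloring: color 1: [3]; color 2: [4, 10]; color 3: [0, 8]; color 4: [2].

χ(G) = 4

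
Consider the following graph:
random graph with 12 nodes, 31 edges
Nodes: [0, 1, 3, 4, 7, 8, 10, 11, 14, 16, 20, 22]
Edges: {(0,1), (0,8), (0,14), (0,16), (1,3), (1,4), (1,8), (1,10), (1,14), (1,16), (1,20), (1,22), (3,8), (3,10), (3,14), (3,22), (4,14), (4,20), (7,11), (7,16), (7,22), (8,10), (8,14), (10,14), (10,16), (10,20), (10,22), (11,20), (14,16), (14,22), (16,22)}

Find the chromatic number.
χ(G) = 5

Clique number ω(G) = 5 (lower bound: χ ≥ ω).
The clique on [1, 10, 14, 16, 22] has size 5, forcing χ ≥ 5, and the coloring below uses 5 colors, so χ(G) = 5.
A valid 5-coloring: color 1: [1, 7]; color 2: [14, 20]; color 3: [0, 4, 10, 11]; color 4: [3, 16]; color 5: [8, 22].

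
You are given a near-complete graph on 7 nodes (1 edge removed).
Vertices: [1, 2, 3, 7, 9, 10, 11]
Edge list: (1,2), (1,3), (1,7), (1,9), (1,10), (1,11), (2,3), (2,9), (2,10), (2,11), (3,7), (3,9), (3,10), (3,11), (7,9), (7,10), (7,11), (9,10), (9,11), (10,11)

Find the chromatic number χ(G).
Clique number ω(G) = 6 (lower bound: χ ≥ ω).
The clique on [1, 2, 3, 9, 10, 11] has size 6, forcing χ ≥ 6, and the coloring below uses 6 colors, so χ(G) = 6.
A valid 6-coloring: color 1: [10]; color 2: [3]; color 3: [11]; color 4: [9]; color 5: [1]; color 6: [2, 7].

χ(G) = 6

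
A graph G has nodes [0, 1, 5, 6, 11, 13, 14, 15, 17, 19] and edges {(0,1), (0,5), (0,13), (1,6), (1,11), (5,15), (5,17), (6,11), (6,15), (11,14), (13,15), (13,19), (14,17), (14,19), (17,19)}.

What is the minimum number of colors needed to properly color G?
χ(G) = 3

Clique number ω(G) = 3 (lower bound: χ ≥ ω).
The clique on [1, 6, 11] has size 3, forcing χ ≥ 3, and the coloring below uses 3 colors, so χ(G) = 3.
A valid 3-coloring: color 1: [1, 5, 19]; color 2: [0, 11, 15, 17]; color 3: [6, 13, 14].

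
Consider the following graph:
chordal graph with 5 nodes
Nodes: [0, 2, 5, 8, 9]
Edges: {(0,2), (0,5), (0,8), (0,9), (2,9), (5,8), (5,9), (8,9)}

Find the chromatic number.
Clique number ω(G) = 4 (lower bound: χ ≥ ω).
The clique on [0, 5, 8, 9] has size 4, forcing χ ≥ 4, and the coloring below uses 4 colors, so χ(G) = 4.
A valid 4-coloring: color 1: [0]; color 2: [9]; color 3: [2, 5]; color 4: [8].

χ(G) = 4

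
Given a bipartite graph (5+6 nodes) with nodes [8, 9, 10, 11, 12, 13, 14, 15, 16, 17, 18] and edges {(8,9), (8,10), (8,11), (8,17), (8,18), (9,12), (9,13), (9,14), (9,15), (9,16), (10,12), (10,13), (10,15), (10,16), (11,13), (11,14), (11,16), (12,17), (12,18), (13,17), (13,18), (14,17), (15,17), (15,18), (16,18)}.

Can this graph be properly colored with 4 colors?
Yes, G is 4-colorable

A valid 4-coloring: color 1: [9, 10, 11, 17, 18]; color 2: [8, 12, 13, 14, 15, 16].
(χ(G) = 2 ≤ 4.)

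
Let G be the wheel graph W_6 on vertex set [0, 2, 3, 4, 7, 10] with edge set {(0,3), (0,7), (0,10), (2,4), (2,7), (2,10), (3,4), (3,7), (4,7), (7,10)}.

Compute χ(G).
χ(G) = 4

Clique number ω(G) = 3 (lower bound: χ ≥ ω).
Odd cycle [0, 3, 4, 2, 10] needs 3 colors (χ ≥ 3).
Vertex 7 is adjacent to every vertex of [0, 2, 3, 4, 10], which already need 3 colors among themselves, so 7 needs a new color (χ ≥ 4).
The coloring below uses 4 colors, so χ(G) = 4.
A valid 4-coloring: color 1: [7]; color 2: [0, 2]; color 3: [3, 10]; color 4: [4].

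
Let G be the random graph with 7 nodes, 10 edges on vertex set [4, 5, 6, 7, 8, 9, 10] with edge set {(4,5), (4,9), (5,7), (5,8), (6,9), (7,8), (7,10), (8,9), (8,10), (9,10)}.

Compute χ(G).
χ(G) = 3

Clique number ω(G) = 3 (lower bound: χ ≥ ω).
The clique on [8, 9, 10] has size 3, forcing χ ≥ 3, and the coloring below uses 3 colors, so χ(G) = 3.
A valid 3-coloring: color 1: [4, 6, 8]; color 2: [7, 9]; color 3: [5, 10].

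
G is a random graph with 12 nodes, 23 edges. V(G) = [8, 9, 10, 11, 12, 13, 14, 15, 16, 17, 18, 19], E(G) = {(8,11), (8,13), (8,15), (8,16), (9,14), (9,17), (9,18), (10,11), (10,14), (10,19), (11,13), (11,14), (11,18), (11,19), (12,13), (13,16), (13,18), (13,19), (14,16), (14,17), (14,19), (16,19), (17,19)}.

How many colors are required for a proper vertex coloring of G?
χ(G) = 4

Clique number ω(G) = 4 (lower bound: χ ≥ ω).
The clique on [10, 11, 14, 19] has size 4, forcing χ ≥ 4, and the coloring below uses 4 colors, so χ(G) = 4.
A valid 4-coloring: color 1: [8, 12, 18, 19]; color 2: [13, 14, 15]; color 3: [11, 16, 17]; color 4: [9, 10].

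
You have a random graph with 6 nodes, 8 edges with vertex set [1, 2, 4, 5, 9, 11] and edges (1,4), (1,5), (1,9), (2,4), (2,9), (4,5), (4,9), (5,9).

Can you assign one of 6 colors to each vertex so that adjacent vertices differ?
A valid 6-coloring: color 1: [9, 11]; color 2: [4]; color 3: [1, 2]; color 4: [5].
(χ(G) = 4 ≤ 6.)

Yes, G is 6-colorable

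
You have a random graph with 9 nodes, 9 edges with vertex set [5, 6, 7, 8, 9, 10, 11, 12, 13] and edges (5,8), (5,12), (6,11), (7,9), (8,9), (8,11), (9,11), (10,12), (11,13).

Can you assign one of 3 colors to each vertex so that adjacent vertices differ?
Yes, G is 3-colorable

A valid 3-coloring: color 1: [5, 7, 10, 11]; color 2: [6, 9, 12, 13]; color 3: [8].
(χ(G) = 3 ≤ 3.)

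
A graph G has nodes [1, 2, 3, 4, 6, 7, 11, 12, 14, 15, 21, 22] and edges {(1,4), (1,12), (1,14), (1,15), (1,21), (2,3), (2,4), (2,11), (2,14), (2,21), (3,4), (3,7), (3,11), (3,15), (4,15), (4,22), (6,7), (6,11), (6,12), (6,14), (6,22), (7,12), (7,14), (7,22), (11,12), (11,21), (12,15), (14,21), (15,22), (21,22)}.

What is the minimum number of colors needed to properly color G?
Clique number ω(G) = 3 (lower bound: χ ≥ ω).
Suppose a proper 3-coloring c exists. The clique [1, 4, 15] takes 3 distinct colors; by symmetry let c(1) = 1, c(4) = 2, c(15) = 3.
- Vertex 3: neighbors [4, 15] already have colors [2, 3] ⇒ c(3) = 1.
- Vertex 2: neighbors [3, 4] already have colors [1, 2] ⇒ c(2) = 3.
- Vertex 11: neighbors [3, 2] already have colors [1, 3] ⇒ c(11) = 2.
- Vertex 12: neighbors [1, 11, 15] already have colors [1, 2, 3] — all 3 colors blocked. Contradiction.
The forced assignments end in a contradiction, so G has no proper 3-coloring (χ ≥ 4).
The coloring below uses 4 colors, so χ(G) = 4.
A valid 4-coloring: color 1: [3, 6, 21]; color 2: [1, 11, 22]; color 3: [2, 7, 15]; color 4: [4, 12, 14].

χ(G) = 4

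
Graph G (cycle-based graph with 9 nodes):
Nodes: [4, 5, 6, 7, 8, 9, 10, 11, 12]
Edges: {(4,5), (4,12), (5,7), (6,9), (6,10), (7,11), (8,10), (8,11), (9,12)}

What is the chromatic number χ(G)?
χ(G) = 3

Clique number ω(G) = 2 (lower bound: χ ≥ ω).
Odd cycle [5, 4, 12, 9, 6, 10, 8, 11, 7] needs 3 colors (χ ≥ 3).
The coloring below uses 3 colors, so χ(G) = 3.
A valid 3-coloring: color 1: [5, 6, 11, 12]; color 2: [4, 7, 9, 10]; color 3: [8].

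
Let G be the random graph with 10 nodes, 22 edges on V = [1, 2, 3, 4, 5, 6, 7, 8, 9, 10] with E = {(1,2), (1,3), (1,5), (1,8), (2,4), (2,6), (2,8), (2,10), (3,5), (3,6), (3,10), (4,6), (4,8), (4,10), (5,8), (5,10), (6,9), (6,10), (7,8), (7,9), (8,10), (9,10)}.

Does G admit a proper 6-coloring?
A valid 6-coloring: color 1: [1, 7, 10]; color 2: [6, 8]; color 3: [2, 5, 9]; color 4: [3, 4].
(χ(G) = 4 ≤ 6.)

Yes, G is 6-colorable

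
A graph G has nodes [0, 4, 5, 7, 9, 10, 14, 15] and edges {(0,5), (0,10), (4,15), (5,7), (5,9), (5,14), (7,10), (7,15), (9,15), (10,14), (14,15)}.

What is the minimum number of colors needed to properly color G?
χ(G) = 2

Clique number ω(G) = 2 (lower bound: χ ≥ ω).
The graph is bipartite (no odd cycle), so 2 colors suffice: χ(G) = 2.
A valid 2-coloring: color 1: [5, 10, 15]; color 2: [0, 4, 7, 9, 14].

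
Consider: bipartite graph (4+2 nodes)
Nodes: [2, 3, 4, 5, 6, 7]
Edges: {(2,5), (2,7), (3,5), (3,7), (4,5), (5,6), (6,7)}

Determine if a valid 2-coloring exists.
Yes, G is 2-colorable

A valid 2-coloring: color 1: [5, 7]; color 2: [2, 3, 4, 6].
(χ(G) = 2 ≤ 2.)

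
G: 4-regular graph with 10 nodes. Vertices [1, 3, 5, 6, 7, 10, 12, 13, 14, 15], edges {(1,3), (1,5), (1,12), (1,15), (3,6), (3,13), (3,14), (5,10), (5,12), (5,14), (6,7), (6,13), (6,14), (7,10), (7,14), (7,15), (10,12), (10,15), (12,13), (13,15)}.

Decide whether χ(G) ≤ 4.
A valid 4-coloring: color 1: [6, 12, 15]; color 2: [1, 10, 13, 14]; color 3: [3, 5, 7].
(χ(G) = 3 ≤ 4.)

Yes, G is 4-colorable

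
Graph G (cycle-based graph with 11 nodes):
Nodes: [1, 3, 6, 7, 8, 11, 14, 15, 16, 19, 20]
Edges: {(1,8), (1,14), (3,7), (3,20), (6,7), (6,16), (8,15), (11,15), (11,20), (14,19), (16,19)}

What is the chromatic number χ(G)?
Clique number ω(G) = 2 (lower bound: χ ≥ ω).
Odd cycle [19, 16, 6, 7, 3, 20, 11, 15, 8, 1, 14] needs 3 colors (χ ≥ 3).
The coloring below uses 3 colors, so χ(G) = 3.
A valid 3-coloring: color 1: [1, 3, 6, 11, 19]; color 2: [7, 14, 15, 16, 20]; color 3: [8].

χ(G) = 3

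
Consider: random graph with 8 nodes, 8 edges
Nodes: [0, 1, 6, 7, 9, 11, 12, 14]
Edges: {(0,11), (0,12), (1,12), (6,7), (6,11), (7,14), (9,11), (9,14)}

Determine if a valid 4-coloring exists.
A valid 4-coloring: color 1: [7, 11, 12]; color 2: [0, 1, 6, 9]; color 3: [14].
(χ(G) = 3 ≤ 4.)

Yes, G is 4-colorable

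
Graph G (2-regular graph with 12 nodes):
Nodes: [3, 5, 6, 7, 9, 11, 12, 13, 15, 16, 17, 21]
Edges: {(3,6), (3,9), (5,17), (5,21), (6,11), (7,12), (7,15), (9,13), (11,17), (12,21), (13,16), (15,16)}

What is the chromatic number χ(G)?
Clique number ω(G) = 2 (lower bound: χ ≥ ω).
The graph is bipartite (no odd cycle), so 2 colors suffice: χ(G) = 2.
A valid 2-coloring: color 1: [6, 7, 9, 16, 17, 21]; color 2: [3, 5, 11, 12, 13, 15].

χ(G) = 2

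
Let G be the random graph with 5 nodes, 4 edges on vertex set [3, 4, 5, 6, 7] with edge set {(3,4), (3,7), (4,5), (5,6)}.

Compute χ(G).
Clique number ω(G) = 2 (lower bound: χ ≥ ω).
The graph is bipartite (no odd cycle), so 2 colors suffice: χ(G) = 2.
A valid 2-coloring: color 1: [3, 5]; color 2: [4, 6, 7].

χ(G) = 2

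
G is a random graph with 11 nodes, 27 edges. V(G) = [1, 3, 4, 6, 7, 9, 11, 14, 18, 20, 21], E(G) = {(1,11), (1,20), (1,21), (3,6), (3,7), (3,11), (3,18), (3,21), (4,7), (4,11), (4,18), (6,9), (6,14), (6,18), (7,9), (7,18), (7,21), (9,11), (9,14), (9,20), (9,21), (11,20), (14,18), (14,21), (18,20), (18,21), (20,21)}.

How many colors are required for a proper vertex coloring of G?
Clique number ω(G) = 4 (lower bound: χ ≥ ω).
The clique on [3, 7, 18, 21] has size 4, forcing χ ≥ 4, and the coloring below uses 4 colors, so χ(G) = 4.
A valid 4-coloring: color 1: [1, 9, 18]; color 2: [6, 11, 21]; color 3: [3, 4, 14, 20]; color 4: [7].

χ(G) = 4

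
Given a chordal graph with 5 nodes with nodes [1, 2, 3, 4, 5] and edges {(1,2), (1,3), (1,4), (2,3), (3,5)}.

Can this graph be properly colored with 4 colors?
Yes, G is 4-colorable

A valid 4-coloring: color 1: [1, 5]; color 2: [3, 4]; color 3: [2].
(χ(G) = 3 ≤ 4.)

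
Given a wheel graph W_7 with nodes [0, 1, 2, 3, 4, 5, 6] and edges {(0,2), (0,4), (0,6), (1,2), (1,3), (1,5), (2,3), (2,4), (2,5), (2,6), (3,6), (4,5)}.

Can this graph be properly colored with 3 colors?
Yes, G is 3-colorable

A valid 3-coloring: color 1: [2]; color 2: [0, 3, 5]; color 3: [1, 4, 6].
(χ(G) = 3 ≤ 3.)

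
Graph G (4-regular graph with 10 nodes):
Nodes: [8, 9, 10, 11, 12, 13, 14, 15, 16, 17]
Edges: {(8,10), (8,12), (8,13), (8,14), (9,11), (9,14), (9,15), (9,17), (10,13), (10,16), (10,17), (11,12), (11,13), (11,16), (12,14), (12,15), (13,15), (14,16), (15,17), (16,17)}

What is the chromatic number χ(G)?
χ(G) = 3

Clique number ω(G) = 3 (lower bound: χ ≥ ω).
The clique on [8, 10, 13] has size 3, forcing χ ≥ 3, and the coloring below uses 3 colors, so χ(G) = 3.
A valid 3-coloring: color 1: [9, 12, 13, 16]; color 2: [8, 11, 17]; color 3: [10, 14, 15].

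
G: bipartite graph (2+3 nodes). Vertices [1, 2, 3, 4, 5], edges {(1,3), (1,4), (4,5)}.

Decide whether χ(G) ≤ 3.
A valid 3-coloring: color 1: [2, 3, 4]; color 2: [1, 5].
(χ(G) = 2 ≤ 3.)

Yes, G is 3-colorable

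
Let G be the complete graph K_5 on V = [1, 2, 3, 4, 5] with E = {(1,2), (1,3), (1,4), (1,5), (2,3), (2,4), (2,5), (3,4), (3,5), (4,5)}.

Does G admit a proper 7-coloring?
Yes, G is 7-colorable

A valid 7-coloring: color 1: [3]; color 2: [5]; color 3: [1]; color 4: [2]; color 5: [4].
(χ(G) = 5 ≤ 7.)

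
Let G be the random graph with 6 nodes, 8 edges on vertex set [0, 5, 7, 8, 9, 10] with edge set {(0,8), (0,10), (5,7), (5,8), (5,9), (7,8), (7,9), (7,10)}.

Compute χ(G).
Clique number ω(G) = 3 (lower bound: χ ≥ ω).
The clique on [5, 7, 8] has size 3, forcing χ ≥ 3, and the coloring below uses 3 colors, so χ(G) = 3.
A valid 3-coloring: color 1: [0, 7]; color 2: [5, 10]; color 3: [8, 9].

χ(G) = 3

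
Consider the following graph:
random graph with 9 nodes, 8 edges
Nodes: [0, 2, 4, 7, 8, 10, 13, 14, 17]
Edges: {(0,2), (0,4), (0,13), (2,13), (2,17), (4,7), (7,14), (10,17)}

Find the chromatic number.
Clique number ω(G) = 3 (lower bound: χ ≥ ω).
The clique on [0, 2, 13] has size 3, forcing χ ≥ 3, and the coloring below uses 3 colors, so χ(G) = 3.
A valid 3-coloring: color 1: [2, 4, 8, 10, 14]; color 2: [0, 7, 17]; color 3: [13].

χ(G) = 3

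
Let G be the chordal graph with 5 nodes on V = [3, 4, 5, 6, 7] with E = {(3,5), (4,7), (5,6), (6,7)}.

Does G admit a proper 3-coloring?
A valid 3-coloring: color 1: [5, 7]; color 2: [3, 4, 6].
(χ(G) = 2 ≤ 3.)

Yes, G is 3-colorable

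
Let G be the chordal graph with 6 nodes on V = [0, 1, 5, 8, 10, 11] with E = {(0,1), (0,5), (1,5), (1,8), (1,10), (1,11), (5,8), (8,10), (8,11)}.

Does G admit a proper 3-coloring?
Yes, G is 3-colorable

A valid 3-coloring: color 1: [1]; color 2: [0, 8]; color 3: [5, 10, 11].
(χ(G) = 3 ≤ 3.)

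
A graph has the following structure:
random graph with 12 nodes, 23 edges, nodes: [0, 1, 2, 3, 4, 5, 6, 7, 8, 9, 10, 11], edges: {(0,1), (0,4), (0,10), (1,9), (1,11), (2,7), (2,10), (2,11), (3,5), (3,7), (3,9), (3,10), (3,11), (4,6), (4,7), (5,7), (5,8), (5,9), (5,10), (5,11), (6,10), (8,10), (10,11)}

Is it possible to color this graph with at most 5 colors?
Yes, G is 5-colorable

A valid 5-coloring: color 1: [7, 9, 10]; color 2: [1, 2, 4, 5]; color 3: [0, 6, 8, 11]; color 4: [3].
(χ(G) = 4 ≤ 5.)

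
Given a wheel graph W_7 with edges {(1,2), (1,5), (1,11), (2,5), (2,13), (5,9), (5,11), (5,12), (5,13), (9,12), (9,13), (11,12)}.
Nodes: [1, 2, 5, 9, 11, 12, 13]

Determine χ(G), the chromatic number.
χ(G) = 3

Clique number ω(G) = 3 (lower bound: χ ≥ ω).
The clique on [1, 2, 5] has size 3, forcing χ ≥ 3, and the coloring below uses 3 colors, so χ(G) = 3.
A valid 3-coloring: color 1: [5]; color 2: [1, 12, 13]; color 3: [2, 9, 11].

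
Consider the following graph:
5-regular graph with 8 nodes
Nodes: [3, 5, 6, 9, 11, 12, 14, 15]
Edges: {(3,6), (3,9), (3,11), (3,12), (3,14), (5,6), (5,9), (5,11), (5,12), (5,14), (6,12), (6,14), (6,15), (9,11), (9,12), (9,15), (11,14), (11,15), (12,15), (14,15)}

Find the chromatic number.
Clique number ω(G) = 3 (lower bound: χ ≥ ω).
Odd cycle [12, 9, 11, 14, 6] needs 3 colors (χ ≥ 3).
Vertex 3 is adjacent to every vertex of [6, 9, 11, 12, 14], which already need 3 colors among themselves, so 3 needs a new color (χ ≥ 4).
The coloring below uses 4 colors, so χ(G) = 4.
A valid 4-coloring: color 1: [3, 5, 15]; color 2: [9, 14]; color 3: [6, 11]; color 4: [12].

χ(G) = 4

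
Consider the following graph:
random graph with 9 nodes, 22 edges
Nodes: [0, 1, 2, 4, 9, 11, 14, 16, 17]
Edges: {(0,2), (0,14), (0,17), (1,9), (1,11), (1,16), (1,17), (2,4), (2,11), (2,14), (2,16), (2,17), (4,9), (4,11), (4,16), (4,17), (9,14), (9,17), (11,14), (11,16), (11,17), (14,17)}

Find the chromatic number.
χ(G) = 4

Clique number ω(G) = 4 (lower bound: χ ≥ ω).
The clique on [2, 4, 11, 16] has size 4, forcing χ ≥ 4, and the coloring below uses 4 colors, so χ(G) = 4.
A valid 4-coloring: color 1: [16, 17]; color 2: [2, 9]; color 3: [0, 11]; color 4: [1, 4, 14].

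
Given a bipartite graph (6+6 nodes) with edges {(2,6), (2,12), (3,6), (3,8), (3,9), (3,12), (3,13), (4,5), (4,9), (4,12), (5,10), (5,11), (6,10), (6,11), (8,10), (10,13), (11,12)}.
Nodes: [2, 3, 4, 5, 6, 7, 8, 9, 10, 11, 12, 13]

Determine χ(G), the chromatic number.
Clique number ω(G) = 2 (lower bound: χ ≥ ω).
The graph is bipartite (no odd cycle), so 2 colors suffice: χ(G) = 2.
A valid 2-coloring: color 1: [2, 3, 4, 7, 10, 11]; color 2: [5, 6, 8, 9, 12, 13].

χ(G) = 2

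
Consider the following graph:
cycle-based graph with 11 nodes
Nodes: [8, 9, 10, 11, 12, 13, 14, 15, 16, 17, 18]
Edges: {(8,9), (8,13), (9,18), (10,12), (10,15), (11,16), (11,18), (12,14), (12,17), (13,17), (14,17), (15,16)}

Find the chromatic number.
Clique number ω(G) = 3 (lower bound: χ ≥ ω).
The clique on [12, 14, 17] has size 3, forcing χ ≥ 3, and the coloring below uses 3 colors, so χ(G) = 3.
A valid 3-coloring: color 1: [8, 10, 16, 17, 18]; color 2: [9, 11, 12, 13, 15]; color 3: [14].

χ(G) = 3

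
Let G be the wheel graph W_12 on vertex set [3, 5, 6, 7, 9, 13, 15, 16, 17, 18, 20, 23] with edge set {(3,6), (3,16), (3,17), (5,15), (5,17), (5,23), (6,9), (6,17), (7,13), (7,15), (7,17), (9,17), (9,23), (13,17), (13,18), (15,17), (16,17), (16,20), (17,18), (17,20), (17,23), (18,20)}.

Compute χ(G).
Clique number ω(G) = 3 (lower bound: χ ≥ ω).
Odd cycle [9, 23, 5, 15, 7, 13, 18, 20, 16, 3, 6] needs 3 colors (χ ≥ 3).
Vertex 17 is adjacent to every vertex of [3, 5, 6, 7, 9, 13, 15, 16, 18, 20, 23], which already need 3 colors among themselves, so 17 needs a new color (χ ≥ 4).
The coloring below uses 4 colors, so χ(G) = 4.
A valid 4-coloring: color 1: [17]; color 2: [3, 5, 7, 9, 18]; color 3: [6, 13, 15, 20, 23]; color 4: [16].

χ(G) = 4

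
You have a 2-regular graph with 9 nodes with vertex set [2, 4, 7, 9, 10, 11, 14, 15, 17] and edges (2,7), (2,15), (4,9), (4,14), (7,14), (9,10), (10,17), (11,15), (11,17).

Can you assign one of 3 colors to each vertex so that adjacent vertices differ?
A valid 3-coloring: color 1: [4, 7, 10, 15]; color 2: [2, 9, 11, 14]; color 3: [17].
(χ(G) = 3 ≤ 3.)

Yes, G is 3-colorable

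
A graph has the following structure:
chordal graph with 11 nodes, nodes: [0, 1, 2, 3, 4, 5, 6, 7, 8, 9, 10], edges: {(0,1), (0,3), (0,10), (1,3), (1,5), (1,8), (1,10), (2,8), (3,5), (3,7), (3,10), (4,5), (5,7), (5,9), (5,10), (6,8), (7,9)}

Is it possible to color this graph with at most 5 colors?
A valid 5-coloring: color 1: [0, 5, 8]; color 2: [2, 3, 4, 6, 9]; color 3: [1, 7]; color 4: [10].
(χ(G) = 4 ≤ 5.)

Yes, G is 5-colorable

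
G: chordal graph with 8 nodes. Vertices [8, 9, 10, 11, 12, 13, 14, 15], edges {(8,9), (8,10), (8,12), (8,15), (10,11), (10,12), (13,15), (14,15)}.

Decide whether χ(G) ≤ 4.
A valid 4-coloring: color 1: [8, 11, 13, 14]; color 2: [9, 10, 15]; color 3: [12].
(χ(G) = 3 ≤ 4.)

Yes, G is 4-colorable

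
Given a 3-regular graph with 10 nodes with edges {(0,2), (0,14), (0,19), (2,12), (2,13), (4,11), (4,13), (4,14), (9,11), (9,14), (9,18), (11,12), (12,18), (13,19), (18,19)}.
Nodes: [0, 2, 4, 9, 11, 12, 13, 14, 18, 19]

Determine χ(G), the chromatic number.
χ(G) = 3

Clique number ω(G) = 2 (lower bound: χ ≥ ω).
Odd cycle [19, 18, 12, 2, 0] needs 3 colors (χ ≥ 3).
The coloring below uses 3 colors, so χ(G) = 3.
A valid 3-coloring: color 1: [2, 4, 18]; color 2: [0, 9, 12, 13]; color 3: [11, 14, 19].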